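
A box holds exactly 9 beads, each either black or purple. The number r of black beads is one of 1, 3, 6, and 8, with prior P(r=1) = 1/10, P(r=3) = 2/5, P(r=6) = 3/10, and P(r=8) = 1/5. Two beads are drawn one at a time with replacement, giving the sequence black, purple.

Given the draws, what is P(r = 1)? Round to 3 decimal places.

0.053

The likelihood of the observed sequence under each hypothesis: P(data | r = 1) = (1/9)(8/9) = 8/81; P(data | r = 3) = (3/9)(6/9) = 2/9; P(data | r = 6) = (6/9)(3/9) = 2/9; P(data | r = 8) = (8/9)(1/9) = 8/81.
Multiplying each by its prior: 1/10 · 8/81 = 4/405, 2/5 · 2/9 = 4/45, 3/10 · 2/9 = 1/15, 1/5 · 8/81 = 8/405; summing to 5/27.
Therefore the posterior P(r = 1 | data) = (4/405) / (5/27) = 4/75.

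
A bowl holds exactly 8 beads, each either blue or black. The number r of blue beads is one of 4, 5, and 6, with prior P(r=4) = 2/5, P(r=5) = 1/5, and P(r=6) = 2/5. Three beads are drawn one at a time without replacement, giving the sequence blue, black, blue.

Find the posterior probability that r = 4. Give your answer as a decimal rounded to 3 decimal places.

0.348

Under each hypothesis, the probability of the observed sequence is: P(data | r = 4) = (4/8)(4/7)(3/6) = 1/7; P(data | r = 5) = (5/8)(3/7)(4/6) = 5/28; P(data | r = 6) = (6/8)(2/7)(5/6) = 5/28.
Weighting by the prior gives 2/5 · 1/7 = 2/35, 1/5 · 5/28 = 1/28, 2/5 · 5/28 = 1/14; summing to 23/140.
So P(r = 4 | data) = (2/35) / (23/140) = 8/23.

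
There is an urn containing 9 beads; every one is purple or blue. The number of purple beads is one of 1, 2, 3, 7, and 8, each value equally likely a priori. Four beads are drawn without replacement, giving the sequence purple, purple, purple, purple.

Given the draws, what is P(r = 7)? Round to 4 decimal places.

0.3333

Under each hypothesis, the probability of the observed sequence is: P(data | r = 1) = (1/9)(0/8) = 0; P(data | r = 2) = (2/9)(1/8)(0/7) = 0; P(data | r = 3) = (3/9)(2/8)(1/7)(0/6) = 0; P(data | r = 7) = (7/9)(6/8)(5/7)(4/6) = 5/18; P(data | r = 8) = (8/9)(7/8)(6/7)(5/6) = 5/9.
The prior-weighted likelihoods are 1/5 · 0 = 0, 1/5 · 0 = 0, 1/5 · 0 = 0, 1/5 · 5/18 = 1/18, 1/5 · 5/9 = 1/9; these sum to 1/6.
So P(r = 7 | data) = (1/18) / (1/6) = 1/3.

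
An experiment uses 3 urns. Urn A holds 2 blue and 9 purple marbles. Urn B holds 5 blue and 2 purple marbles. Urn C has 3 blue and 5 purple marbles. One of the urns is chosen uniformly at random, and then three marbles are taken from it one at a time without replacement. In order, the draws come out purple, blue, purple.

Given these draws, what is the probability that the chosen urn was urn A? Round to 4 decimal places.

0.3914

Under each hypothesis, the probability of the observed sequence is: P(data | urn A) = (9/11)(2/10)(8/9) = 0.14545; P(data | urn B) = (2/7)(5/6)(1/5) = 0.047619; P(data | urn C) = (5/8)(3/7)(4/6) = 0.17857.
Weighting by the prior gives 1/3 · 0.14545 = 0.048485, 1/3 · 0.047619 = 0.015873, 1/3 · 0.17857 = 0.059524; these sum to 0.12388.
So P(urn A | data) = (0.048485) / (0.12388) = 0.39138.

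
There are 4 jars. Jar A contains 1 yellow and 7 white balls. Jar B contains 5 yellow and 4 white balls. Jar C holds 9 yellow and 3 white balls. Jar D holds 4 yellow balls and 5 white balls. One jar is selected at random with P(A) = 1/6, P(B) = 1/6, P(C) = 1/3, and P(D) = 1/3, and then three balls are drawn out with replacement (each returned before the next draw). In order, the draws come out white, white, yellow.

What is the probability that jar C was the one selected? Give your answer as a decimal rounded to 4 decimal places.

The likelihood of the observed sequence under each hypothesis: P(data | jar A) = (7/8)(7/8)(1/8) = 0.095703; P(data | jar B) = (4/9)(4/9)(5/9) = 0.10974; P(data | jar C) = (3/12)(3/12)(9/12) = 0.046875; P(data | jar D) = (5/9)(5/9)(4/9) = 0.13717.
Weighting by the prior gives 1/6 · 0.095703 = 0.015951, 1/6 · 0.10974 = 0.01829, 1/3 · 0.046875 = 0.015625, 1/3 · 0.13717 = 0.045725; with total 0.09559.
Hence P(jar C | data) = (0.015625) / (0.09559) = 0.16346.

0.1635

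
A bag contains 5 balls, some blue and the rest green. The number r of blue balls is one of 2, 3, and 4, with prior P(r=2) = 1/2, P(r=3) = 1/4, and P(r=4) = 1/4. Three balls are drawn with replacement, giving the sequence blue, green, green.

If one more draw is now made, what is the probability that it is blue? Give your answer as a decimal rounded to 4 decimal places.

Compute the likelihood of the observed sequence for each case: P(data | r = 2) = (2/5)(3/5)(3/5) = 18/125; P(data | r = 3) = (3/5)(2/5)(2/5) = 12/125; P(data | r = 4) = (4/5)(1/5)(1/5) = 4/125.
Weighting by the prior gives 1/2 · 18/125 = 9/125, 1/4 · 12/125 = 3/125, 1/4 · 4/125 = 1/125; summing to 13/125.
Dividing through by the total gives posterior P(r = 2 | data) = 9/13, P(r = 3 | data) = 3/13, P(r = 4 | data) = 1/13.
Averaging over the posterior, P(blue next | data) = (2/5)(9/13) + (3/5)(3/13) + (4/5)(1/13) = 31/65.

0.4769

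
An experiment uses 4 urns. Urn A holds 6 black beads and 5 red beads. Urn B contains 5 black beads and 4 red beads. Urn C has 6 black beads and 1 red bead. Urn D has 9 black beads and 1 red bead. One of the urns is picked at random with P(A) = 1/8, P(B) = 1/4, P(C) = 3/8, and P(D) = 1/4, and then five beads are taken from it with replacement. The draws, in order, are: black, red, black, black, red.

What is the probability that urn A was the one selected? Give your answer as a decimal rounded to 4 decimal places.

0.2172

Under each hypothesis, the probability of the observed sequence is: P(data | urn A) = (6/11)(5/11)(6/11)(6/11)(5/11) = 0.03353; P(data | urn B) = (5/9)(4/9)(5/9)(5/9)(4/9) = 0.03387; P(data | urn C) = (6/7)(1/7)(6/7)(6/7)(1/7) = 0.012852; P(data | urn D) = (9/10)(1/10)(9/10)(9/10)(1/10) = 0.00729.
Multiplying each by its prior: 1/8 · 0.03353 = 0.0041912, 1/4 · 0.03387 = 0.0084675, 3/8 · 0.012852 = 0.0048194, 1/4 · 0.00729 = 0.0018225; with total 0.019301.
Hence P(urn A | data) = (0.0041912) / (0.019301) = 0.21715.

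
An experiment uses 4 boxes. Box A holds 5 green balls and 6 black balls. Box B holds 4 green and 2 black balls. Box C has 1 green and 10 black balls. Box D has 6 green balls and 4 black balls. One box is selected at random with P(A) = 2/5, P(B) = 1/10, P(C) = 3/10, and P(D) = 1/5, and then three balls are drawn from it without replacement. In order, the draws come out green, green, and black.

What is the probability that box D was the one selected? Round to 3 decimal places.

Compute the likelihood of the observed sequence for each case: P(data | box A) = (5/11)(4/10)(6/9) = 4/33; P(data | box B) = (4/6)(3/5)(2/4) = 1/5; P(data | box C) = (1/11)(0/10) = 0; P(data | box D) = (6/10)(5/9)(4/8) = 1/6.
Weighting by the prior gives 2/5 · 4/33 = 8/165, 1/10 · 1/5 = 1/50, 3/10 · 0 = 0, 1/5 · 1/6 = 1/30; summing to 28/275.
Therefore the posterior P(box D | data) = (1/30) / (28/275) = 55/168.

0.327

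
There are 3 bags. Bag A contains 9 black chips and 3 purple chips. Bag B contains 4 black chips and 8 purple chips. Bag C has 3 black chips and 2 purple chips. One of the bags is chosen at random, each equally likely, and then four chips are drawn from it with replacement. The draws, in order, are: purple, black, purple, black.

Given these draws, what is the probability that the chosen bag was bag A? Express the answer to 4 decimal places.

The likelihood of the observed sequence under each hypothesis: P(data | bag A) = (3/12)(9/12)(3/12)(9/12) = 0.035156; P(data | bag B) = (8/12)(4/12)(8/12)(4/12) = 0.049383; P(data | bag C) = (2/5)(3/5)(2/5)(3/5) = 0.0576.
Multiplying each by its prior: 1/3 · 0.035156 = 0.011719, 1/3 · 0.049383 = 0.016461, 1/3 · 0.0576 = 0.0192; summing to 0.04738.
Hence P(bag A | data) = (0.011719) / (0.04738) = 0.24734.

0.2473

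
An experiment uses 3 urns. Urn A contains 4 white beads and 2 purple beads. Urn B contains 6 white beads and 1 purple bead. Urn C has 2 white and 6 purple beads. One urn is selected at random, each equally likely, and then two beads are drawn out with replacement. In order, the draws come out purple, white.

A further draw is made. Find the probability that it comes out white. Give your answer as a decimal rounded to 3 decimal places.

0.564

The likelihood of the observed sequence under each hypothesis: P(data | urn A) = (2/6)(4/6) = 0.22222; P(data | urn B) = (1/7)(6/7) = 0.12245; P(data | urn C) = (6/8)(2/8) = 0.1875.
The prior-weighted likelihoods are 1/3 · 0.22222 = 0.074074, 1/3 · 0.12245 = 0.040816, 1/3 · 0.1875 = 0.0625; these sum to 0.17739.
Normalising, the posterior is P(urn A | data) = 0.41758, P(urn B | data) = 0.23009, P(urn C | data) = 0.35233.
So P(white next | data) = Σ P(white next | H) P(H | data) = (2/3)(0.41758) + (6/7)(0.23009) + (1/4)(0.35233) = 0.56369.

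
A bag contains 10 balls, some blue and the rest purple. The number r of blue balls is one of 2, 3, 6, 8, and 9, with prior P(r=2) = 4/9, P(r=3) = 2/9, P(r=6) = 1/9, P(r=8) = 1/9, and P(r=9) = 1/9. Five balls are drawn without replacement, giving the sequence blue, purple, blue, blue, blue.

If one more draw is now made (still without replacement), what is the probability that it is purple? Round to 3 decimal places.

0.196

Compute the likelihood of the observed sequence for each case: P(data | r = 2) = (2/10)(8/9)(1/8)(0/7) = 0; P(data | r = 3) = (3/10)(7/9)(2/8)(1/7)(0/6) = 0; P(data | r = 6) = (6/10)(4/9)(5/8)(4/7)(3/6) = 0.047619; P(data | r = 8) = (8/10)(2/9)(7/8)(6/7)(5/6) = 0.11111; P(data | r = 9) = (9/10)(1/9)(8/8)(7/7)(6/6) = 0.1.
Multiplying each by its prior: 4/9 · 0 = 0, 2/9 · 0 = 0, 1/9 · 0.047619 = 0.005291, 1/9 · 0.11111 = 0.012346, 1/9 · 0.1 = 0.011111; with total 0.028748.
The posterior is then P(r = 2 | data) = 0, P(r = 3 | data) = 0, P(r = 6 | data) = 0.18405, P(r = 8 | data) = 0.42945, P(r = 9 | data) = 0.3865.
So P(purple next | data) = Σ P(purple next | H) P(H | data) = (3/5)(0.18405) + (1/5)(0.42945) + (0)(0.3865) = 0.19632.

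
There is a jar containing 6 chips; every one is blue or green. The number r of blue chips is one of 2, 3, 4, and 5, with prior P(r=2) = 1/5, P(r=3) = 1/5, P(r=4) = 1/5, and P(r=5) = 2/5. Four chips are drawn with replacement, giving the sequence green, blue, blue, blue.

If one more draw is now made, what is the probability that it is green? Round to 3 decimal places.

Compute the likelihood of the observed sequence for each case: P(data | r = 2) = (4/6)(2/6)(2/6)(2/6) = 0.024691; P(data | r = 3) = (3/6)(3/6)(3/6)(3/6) = 0.0625; P(data | r = 4) = (2/6)(4/6)(4/6)(4/6) = 0.098765; P(data | r = 5) = (1/6)(5/6)(5/6)(5/6) = 0.096451.
Multiplying each by its prior: 1/5 · 0.024691 = 0.0049383, 1/5 · 0.0625 = 0.0125, 1/5 · 0.098765 = 0.019753, 2/5 · 0.096451 = 0.03858; summing to 0.075772.
Dividing through by the total gives posterior P(r = 2 | data) = 0.065173, P(r = 3 | data) = 0.16497, P(r = 4 | data) = 0.26069, P(r = 5 | data) = 0.50916.
Averaging over the posterior, P(green next | data) = (2/3)(0.065173) + (1/2)(0.16497) + (1/3)(0.26069) + (1/6)(0.50916) = 0.29769.

0.298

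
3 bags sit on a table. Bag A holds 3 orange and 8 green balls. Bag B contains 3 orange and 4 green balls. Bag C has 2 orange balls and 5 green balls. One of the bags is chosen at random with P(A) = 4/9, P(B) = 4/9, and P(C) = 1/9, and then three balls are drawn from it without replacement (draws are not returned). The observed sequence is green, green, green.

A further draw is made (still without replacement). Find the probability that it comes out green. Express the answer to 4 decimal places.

For each hypothesis, P(data | H) works out to: P(data | bag A) = (8/11)(7/10)(6/9) = 0.33939; P(data | bag B) = (4/7)(3/6)(2/5) = 0.11429; P(data | bag C) = (5/7)(4/6)(3/5) = 0.28571.
Multiplying each by its prior: 4/9 · 0.33939 = 0.15084, 4/9 · 0.11429 = 0.050794, 1/9 · 0.28571 = 0.031746; these sum to 0.23338.
Normalising, the posterior is P(bag A | data) = 0.64633, P(bag B | data) = 0.21764, P(bag C | data) = 0.13603.
The predictive probability is P(green next | data) = (5/8)(0.64633) + (1/4)(0.21764) + (1/2)(0.13603) = 0.52638.

0.5264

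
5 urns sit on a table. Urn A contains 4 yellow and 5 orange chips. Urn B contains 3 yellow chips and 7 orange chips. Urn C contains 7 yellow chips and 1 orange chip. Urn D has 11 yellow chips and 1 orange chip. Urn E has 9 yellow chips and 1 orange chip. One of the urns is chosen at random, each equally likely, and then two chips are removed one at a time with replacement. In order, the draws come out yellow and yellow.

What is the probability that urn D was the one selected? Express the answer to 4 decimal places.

0.3108

For each hypothesis, P(data | H) works out to: P(data | urn A) = (4/9)(4/9) = 0.19753; P(data | urn B) = (3/10)(3/10) = 0.09; P(data | urn C) = (7/8)(7/8) = 0.76562; P(data | urn D) = (11/12)(11/12) = 0.84028; P(data | urn E) = (9/10)(9/10) = 0.81.
Multiplying each by its prior: 1/5 · 0.19753 = 0.039506, 1/5 · 0.09 = 0.018, 1/5 · 0.76562 = 0.15313, 1/5 · 0.84028 = 0.16806, 1/5 · 0.81 = 0.162; summing to 0.54069.
Therefore the posterior P(urn D | data) = (0.16806) / (0.54069) = 0.31082.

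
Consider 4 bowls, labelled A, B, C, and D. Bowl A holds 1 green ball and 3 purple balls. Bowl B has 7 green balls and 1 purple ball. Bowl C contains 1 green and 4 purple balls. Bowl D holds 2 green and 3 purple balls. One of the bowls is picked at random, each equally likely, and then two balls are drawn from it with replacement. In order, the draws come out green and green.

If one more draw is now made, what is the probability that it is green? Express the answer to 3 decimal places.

For each hypothesis, P(data | H) works out to: P(data | bowl A) = (1/4)(1/4) = 0.0625; P(data | bowl B) = (7/8)(7/8) = 0.76562; P(data | bowl C) = (1/5)(1/5) = 0.04; P(data | bowl D) = (2/5)(2/5) = 0.16.
Weighting by the prior gives 1/4 · 0.0625 = 0.015625, 1/4 · 0.76562 = 0.19141, 1/4 · 0.04 = 0.01, 1/4 · 0.16 = 0.04; summing to 0.25703.
Normalising, the posterior is P(bowl A | data) = 0.06079, P(bowl B | data) = 0.74468, P(bowl C | data) = 0.038906, P(bowl D | data) = 0.15562.
Averaging over the posterior, P(green next | data) = (1/4)(0.06079) + (7/8)(0.74468) + (1/5)(0.038906) + (2/5)(0.15562) = 0.73682.

0.737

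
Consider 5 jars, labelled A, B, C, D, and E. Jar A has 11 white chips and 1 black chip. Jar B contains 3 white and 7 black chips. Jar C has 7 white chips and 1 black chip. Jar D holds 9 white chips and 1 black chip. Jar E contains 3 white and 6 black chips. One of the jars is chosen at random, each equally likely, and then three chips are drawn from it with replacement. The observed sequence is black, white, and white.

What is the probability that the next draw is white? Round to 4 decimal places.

The likelihood of the observed sequence under each hypothesis: P(data | jar A) = (1/12)(11/12)(11/12) = 0.070023; P(data | jar B) = (7/10)(3/10)(3/10) = 0.063; P(data | jar C) = (1/8)(7/8)(7/8) = 0.095703; P(data | jar D) = (1/10)(9/10)(9/10) = 0.081; P(data | jar E) = (6/9)(3/9)(3/9) = 0.074074.
The prior-weighted likelihoods are 1/5 · 0.070023 = 0.014005, 1/5 · 0.063 = 0.0126, 1/5 · 0.095703 = 0.019141, 1/5 · 0.081 = 0.0162, 1/5 · 0.074074 = 0.014815; summing to 0.07676.
Normalising, the posterior is P(jar A | data) = 0.18245, P(jar B | data) = 0.16415, P(jar C | data) = 0.24936, P(jar D | data) = 0.21105, P(jar E | data) = 0.193.
So P(white next | data) = Σ P(white next | H) P(H | data) = (11/12)(0.18245) + (3/10)(0.16415) + (7/8)(0.24936) + (9/10)(0.21105) + (1/3)(0.193) = 0.68895.

0.6890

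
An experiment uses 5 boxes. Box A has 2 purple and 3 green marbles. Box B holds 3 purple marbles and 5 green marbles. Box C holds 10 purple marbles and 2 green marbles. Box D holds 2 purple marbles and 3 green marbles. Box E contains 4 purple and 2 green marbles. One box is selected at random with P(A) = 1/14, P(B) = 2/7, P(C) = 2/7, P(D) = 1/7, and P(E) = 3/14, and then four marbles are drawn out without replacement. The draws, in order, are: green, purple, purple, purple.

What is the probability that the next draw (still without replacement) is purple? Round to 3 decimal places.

0.653

For each hypothesis, P(data | H) works out to: P(data | box A) = (3/5)(2/4)(1/3)(0/2) = 0; P(data | box B) = (5/8)(3/7)(2/6)(1/5) = 0.017857; P(data | box C) = (2/12)(10/11)(9/10)(8/9) = 0.12121; P(data | box D) = (3/5)(2/4)(1/3)(0/2) = 0; P(data | box E) = (2/6)(4/5)(3/4)(2/3) = 0.13333.
Multiplying each by its prior: 1/14 · 0 = 0, 2/7 · 0.017857 = 0.005102, 2/7 · 0.12121 = 0.034632, 1/7 · 0 = 0, 3/14 · 0.13333 = 0.028571; summing to 0.068306.
Normalising, the posterior is P(box A | data) = 0, P(box B | data) = 0.074694, P(box C | data) = 0.50702, P(box D | data) = 0, P(box E | data) = 0.41829.
The predictive probability is P(purple next | data) = (0)(0.074694) + (7/8)(0.50702) + (1/2)(0.41829) = 0.65278.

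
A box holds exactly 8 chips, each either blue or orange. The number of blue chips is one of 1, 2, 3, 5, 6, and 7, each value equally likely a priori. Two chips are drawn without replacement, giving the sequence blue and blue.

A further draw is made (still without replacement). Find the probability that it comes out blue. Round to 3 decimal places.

For each hypothesis, P(data | H) works out to: P(data | r = 1) = (1/8)(0/7) = 0; P(data | r = 2) = (2/8)(1/7) = 1/28; P(data | r = 3) = (3/8)(2/7) = 3/28; P(data | r = 5) = (5/8)(4/7) = 5/14; P(data | r = 6) = (6/8)(5/7) = 15/28; P(data | r = 7) = (7/8)(6/7) = 3/4.
The prior-weighted likelihoods are 1/6 · 0 = 0, 1/6 · 1/28 = 1/168, 1/6 · 3/28 = 1/56, 1/6 · 5/14 = 5/84, 1/6 · 15/28 = 5/56, 1/6 · 3/4 = 1/8; summing to 25/84.
The posterior is then P(r = 1 | data) = 0, P(r = 2 | data) = 1/50, P(r = 3 | data) = 3/50, P(r = 5 | data) = 1/5, P(r = 6 | data) = 3/10, P(r = 7 | data) = 21/50.
The predictive probability is P(blue next | data) = (0)(1/50) + (1/6)(3/50) + (1/2)(1/5) + (2/3)(3/10) + (5/6)(21/50) = 33/50.

0.660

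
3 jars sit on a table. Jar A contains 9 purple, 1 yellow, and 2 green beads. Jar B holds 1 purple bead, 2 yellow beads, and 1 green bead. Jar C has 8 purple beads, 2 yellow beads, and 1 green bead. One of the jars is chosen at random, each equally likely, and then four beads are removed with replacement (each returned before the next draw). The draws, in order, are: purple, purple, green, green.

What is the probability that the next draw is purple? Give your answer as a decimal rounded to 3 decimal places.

Compute the likelihood of the observed sequence for each case: P(data | jar A) = (9/12)(9/12)(2/12)(2/12) = 0.015625; P(data | jar B) = (1/4)(1/4)(1/4)(1/4) = 0.0039062; P(data | jar C) = (8/11)(8/11)(1/11)(1/11) = 0.0043713.
Multiplying each by its prior: 1/3 · 0.015625 = 0.0052083, 1/3 · 0.0039062 = 0.0013021, 1/3 · 0.0043713 = 0.0014571; with total 0.0079675.
The posterior is then P(jar A | data) = 0.6537, P(jar B | data) = 0.16342, P(jar C | data) = 0.18288.
So P(purple next | data) = Σ P(purple next | H) P(H | data) = (3/4)(0.6537) + (1/4)(0.16342) + (8/11)(0.18288) = 0.66413.

0.664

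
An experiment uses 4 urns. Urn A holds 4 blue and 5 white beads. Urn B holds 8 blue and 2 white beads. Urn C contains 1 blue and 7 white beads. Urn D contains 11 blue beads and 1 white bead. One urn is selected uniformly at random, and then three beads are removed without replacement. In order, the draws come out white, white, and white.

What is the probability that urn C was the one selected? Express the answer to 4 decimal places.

0.8400

The likelihood of the observed sequence under each hypothesis: P(data | urn A) = (5/9)(4/8)(3/7) = 5/42; P(data | urn B) = (2/10)(1/9)(0/8) = 0; P(data | urn C) = (7/8)(6/7)(5/6) = 5/8; P(data | urn D) = (1/12)(0/11) = 0.
Multiplying each by its prior: 1/4 · 5/42 = 5/168, 1/4 · 0 = 0, 1/4 · 5/8 = 5/32, 1/4 · 0 = 0; with total 125/672.
Hence P(urn C | data) = (5/32) / (125/672) = 21/25.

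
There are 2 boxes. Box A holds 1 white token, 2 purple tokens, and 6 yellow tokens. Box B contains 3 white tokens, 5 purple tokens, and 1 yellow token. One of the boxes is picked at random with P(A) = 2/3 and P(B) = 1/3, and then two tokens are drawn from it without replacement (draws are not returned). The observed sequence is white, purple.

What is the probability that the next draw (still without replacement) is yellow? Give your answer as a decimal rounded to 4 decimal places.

The likelihood of the observed sequence under each hypothesis: P(data | box A) = (1/9)(2/8) = 1/36; P(data | box B) = (3/9)(5/8) = 5/24.
Weighting by the prior gives 2/3 · 1/36 = 1/54, 1/3 · 5/24 = 5/72; summing to 19/216.
The posterior is then P(box A | data) = 4/19, P(box B | data) = 15/19.
So P(yellow next | data) = Σ P(yellow next | H) P(H | data) = (6/7)(4/19) + (1/7)(15/19) = 39/133.

0.2932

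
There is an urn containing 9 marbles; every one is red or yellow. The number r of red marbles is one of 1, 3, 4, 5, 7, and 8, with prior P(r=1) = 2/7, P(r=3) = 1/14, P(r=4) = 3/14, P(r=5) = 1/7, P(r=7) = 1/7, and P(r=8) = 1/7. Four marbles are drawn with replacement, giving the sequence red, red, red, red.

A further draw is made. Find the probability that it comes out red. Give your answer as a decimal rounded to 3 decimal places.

Under each hypothesis, the probability of the observed sequence is: P(data | r = 1) = (1/9)(1/9)(1/9)(1/9) = 0.00015242; P(data | r = 3) = (3/9)(3/9)(3/9)(3/9) = 0.012346; P(data | r = 4) = (4/9)(4/9)(4/9)(4/9) = 0.039018; P(data | r = 5) = (5/9)(5/9)(5/9)(5/9) = 0.09526; P(data | r = 7) = (7/9)(7/9)(7/9)(7/9) = 0.36595; P(data | r = 8) = (8/9)(8/9)(8/9)(8/9) = 0.6243.
The prior-weighted likelihoods are 2/7 · 0.00015242 = 4.3547e-05, 1/14 · 0.012346 = 0.00088183, 3/14 · 0.039018 = 0.0083611, 1/7 · 0.09526 = 0.013609, 1/7 · 0.36595 = 0.052279, 1/7 · 0.6243 = 0.089185; summing to 0.16436.
Dividing through by the total gives posterior P(r = 1 | data) = 0.00026495, P(r = 3 | data) = 0.0053653, P(r = 4 | data) = 0.050871, P(r = 5 | data) = 0.082798, P(r = 7 | data) = 0.31808, P(r = 8 | data) = 0.54262.
The predictive probability is P(red next | data) = (1/9)(0.00026495) + (1/3)(0.0053653) + (4/9)(0.050871) + (5/9)(0.082798) + (7/9)(0.31808) + (8/9)(0.54262) = 0.80015.

0.800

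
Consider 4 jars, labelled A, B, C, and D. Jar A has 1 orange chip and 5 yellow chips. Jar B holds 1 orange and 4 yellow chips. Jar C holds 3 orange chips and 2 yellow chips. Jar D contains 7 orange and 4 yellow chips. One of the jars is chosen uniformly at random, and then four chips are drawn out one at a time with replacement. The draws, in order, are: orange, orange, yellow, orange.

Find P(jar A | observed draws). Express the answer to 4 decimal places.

For each hypothesis, P(data | H) works out to: P(data | jar A) = (1/6)(1/6)(5/6)(1/6) = 0.003858; P(data | jar B) = (1/5)(1/5)(4/5)(1/5) = 0.0064; P(data | jar C) = (3/5)(3/5)(2/5)(3/5) = 0.0864; P(data | jar D) = (7/11)(7/11)(4/11)(7/11) = 0.093709.
The prior-weighted likelihoods are 1/4 · 0.003858 = 0.00096451, 1/4 · 0.0064 = 0.0016, 1/4 · 0.0864 = 0.0216, 1/4 · 0.093709 = 0.023427; these sum to 0.047592.
Therefore the posterior P(jar A | data) = (0.00096451) / (0.047592) = 0.020266.

0.0203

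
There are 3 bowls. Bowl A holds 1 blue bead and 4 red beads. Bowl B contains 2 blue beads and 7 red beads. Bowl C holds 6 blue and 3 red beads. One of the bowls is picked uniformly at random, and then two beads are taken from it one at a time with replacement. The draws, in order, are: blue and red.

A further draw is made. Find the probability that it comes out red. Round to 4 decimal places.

0.6062

For each hypothesis, P(data | H) works out to: P(data | bowl A) = (1/5)(4/5) = 0.16; P(data | bowl B) = (2/9)(7/9) = 0.17284; P(data | bowl C) = (6/9)(3/9) = 0.22222.
The prior-weighted likelihoods are 1/3 · 0.16 = 0.053333, 1/3 · 0.17284 = 0.057613, 1/3 · 0.22222 = 0.074074; summing to 0.18502.
Normalising, the posterior is P(bowl A | data) = 0.28826, P(bowl B | data) = 0.31139, P(bowl C | data) = 0.40036.
Averaging over the posterior, P(red next | data) = (4/5)(0.28826) + (7/9)(0.31139) + (1/3)(0.40036) = 0.60625.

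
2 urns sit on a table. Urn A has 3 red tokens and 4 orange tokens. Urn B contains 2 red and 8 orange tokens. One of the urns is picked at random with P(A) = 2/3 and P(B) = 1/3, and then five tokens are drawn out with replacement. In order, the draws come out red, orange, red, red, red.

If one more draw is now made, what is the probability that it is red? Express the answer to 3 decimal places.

0.421

Under each hypothesis, the probability of the observed sequence is: P(data | urn A) = (3/7)(4/7)(3/7)(3/7)(3/7) = 0.019278; P(data | urn B) = (2/10)(8/10)(2/10)(2/10)(2/10) = 0.00128.
Multiplying each by its prior: 2/3 · 0.019278 = 0.012852, 1/3 · 0.00128 = 0.00042667; with total 0.013278.
Normalising, the posterior is P(urn A | data) = 0.96787, P(urn B | data) = 0.032132.
The predictive probability is P(red next | data) = (3/7)(0.96787) + (1/5)(0.032132) = 0.42123.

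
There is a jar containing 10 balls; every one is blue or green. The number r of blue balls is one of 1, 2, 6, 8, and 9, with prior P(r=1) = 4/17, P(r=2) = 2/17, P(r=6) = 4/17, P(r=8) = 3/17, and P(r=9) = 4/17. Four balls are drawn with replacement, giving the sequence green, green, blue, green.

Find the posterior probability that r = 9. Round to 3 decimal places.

Compute the likelihood of the observed sequence for each case: P(data | r = 1) = (9/10)(9/10)(1/10)(9/10) = 0.0729; P(data | r = 2) = (8/10)(8/10)(2/10)(8/10) = 0.1024; P(data | r = 6) = (4/10)(4/10)(6/10)(4/10) = 0.0384; P(data | r = 8) = (2/10)(2/10)(8/10)(2/10) = 0.0064; P(data | r = 9) = (1/10)(1/10)(9/10)(1/10) = 0.0009.
Multiplying each by its prior: 4/17 · 0.0729 = 0.017153, 2/17 · 0.1024 = 0.012047, 4/17 · 0.0384 = 0.0090353, 3/17 · 0.0064 = 0.0011294, 4/17 · 0.0009 = 0.00021176; these sum to 0.039576.
Therefore the posterior P(r = 9 | data) = (0.00021176) / (0.039576) = 0.0053508.

0.005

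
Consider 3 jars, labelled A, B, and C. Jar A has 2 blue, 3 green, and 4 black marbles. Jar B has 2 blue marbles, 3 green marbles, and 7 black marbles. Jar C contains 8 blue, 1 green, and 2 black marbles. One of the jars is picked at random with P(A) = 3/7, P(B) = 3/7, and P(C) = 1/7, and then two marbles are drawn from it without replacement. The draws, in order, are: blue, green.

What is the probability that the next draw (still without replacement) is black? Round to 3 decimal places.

For each hypothesis, P(data | H) works out to: P(data | jar A) = (2/9)(3/8) = 0.083333; P(data | jar B) = (2/12)(3/11) = 0.045455; P(data | jar C) = (8/11)(1/10) = 0.072727.
The prior-weighted likelihoods are 3/7 · 0.083333 = 0.035714, 3/7 · 0.045455 = 0.019481, 1/7 · 0.072727 = 0.01039; summing to 0.065584.
The posterior is then P(jar A | data) = 0.54455, P(jar B | data) = 0.29703, P(jar C | data) = 0.15842.
Averaging over the posterior, P(black next | data) = (4/7)(0.54455) + (7/10)(0.29703) + (2/9)(0.15842) = 0.5543.

0.554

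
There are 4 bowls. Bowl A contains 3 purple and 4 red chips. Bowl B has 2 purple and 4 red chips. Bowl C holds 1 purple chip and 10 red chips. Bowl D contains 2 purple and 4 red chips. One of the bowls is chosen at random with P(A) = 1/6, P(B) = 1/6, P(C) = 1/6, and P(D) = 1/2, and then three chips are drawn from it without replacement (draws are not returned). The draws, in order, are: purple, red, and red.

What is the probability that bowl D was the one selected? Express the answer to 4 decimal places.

The likelihood of the observed sequence under each hypothesis: P(data | bowl A) = (3/7)(4/6)(3/5) = 0.17143; P(data | bowl B) = (2/6)(4/5)(3/4) = 0.2; P(data | bowl C) = (1/11)(10/10)(9/9) = 0.090909; P(data | bowl D) = (2/6)(4/5)(3/4) = 0.2.
The prior-weighted likelihoods are 1/6 · 0.17143 = 0.028571, 1/6 · 0.2 = 0.033333, 1/6 · 0.090909 = 0.015152, 1/2 · 0.2 = 0.1; these sum to 0.17706.
By Bayes' rule, P(bowl D | data) = (0.1) / (0.17706) = 0.56479.

0.5648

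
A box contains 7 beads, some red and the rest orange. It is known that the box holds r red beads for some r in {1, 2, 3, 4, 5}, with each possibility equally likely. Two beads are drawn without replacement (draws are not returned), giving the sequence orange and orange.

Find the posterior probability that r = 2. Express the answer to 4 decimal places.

0.2857

For each hypothesis, P(data | H) works out to: P(data | r = 1) = (6/7)(5/6) = 5/7; P(data | r = 2) = (5/7)(4/6) = 10/21; P(data | r = 3) = (4/7)(3/6) = 2/7; P(data | r = 4) = (3/7)(2/6) = 1/7; P(data | r = 5) = (2/7)(1/6) = 1/21.
The prior-weighted likelihoods are 1/5 · 5/7 = 1/7, 1/5 · 10/21 = 2/21, 1/5 · 2/7 = 2/35, 1/5 · 1/7 = 1/35, 1/5 · 1/21 = 1/105; these sum to 1/3.
So P(r = 2 | data) = (2/21) / (1/3) = 2/7.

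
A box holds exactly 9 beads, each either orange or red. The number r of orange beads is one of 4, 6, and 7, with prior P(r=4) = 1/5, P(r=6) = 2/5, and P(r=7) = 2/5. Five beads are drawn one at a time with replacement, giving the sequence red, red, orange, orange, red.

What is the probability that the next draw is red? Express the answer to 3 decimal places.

0.409

The likelihood of the observed sequence under each hypothesis: P(data | r = 4) = (5/9)(5/9)(4/9)(4/9)(5/9) = 0.03387; P(data | r = 6) = (3/9)(3/9)(6/9)(6/9)(3/9) = 0.016461; P(data | r = 7) = (2/9)(2/9)(7/9)(7/9)(2/9) = 0.0066386.
Multiplying each by its prior: 1/5 · 0.03387 = 0.006774, 2/5 · 0.016461 = 0.0065844, 2/5 · 0.0066386 = 0.0026554; these sum to 0.016014.
Dividing through by the total gives posterior P(r = 4 | data) = 0.42301, P(r = 6 | data) = 0.41117, P(r = 7 | data) = 0.16582.
So P(red next | data) = Σ P(red next | H) P(H | data) = (5/9)(0.42301) + (1/3)(0.41117) + (2/9)(0.16582) = 0.40891.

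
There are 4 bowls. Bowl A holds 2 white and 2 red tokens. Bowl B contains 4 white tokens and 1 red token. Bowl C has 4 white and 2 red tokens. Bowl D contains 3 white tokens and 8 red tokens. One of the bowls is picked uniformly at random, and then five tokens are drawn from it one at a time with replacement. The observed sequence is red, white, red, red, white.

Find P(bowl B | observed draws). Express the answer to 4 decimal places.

The likelihood of the observed sequence under each hypothesis: P(data | bowl A) = (2/4)(2/4)(2/4)(2/4)(2/4) = 0.03125; P(data | bowl B) = (1/5)(4/5)(1/5)(1/5)(4/5) = 0.00512; P(data | bowl C) = (2/6)(4/6)(2/6)(2/6)(4/6) = 0.016461; P(data | bowl D) = (8/11)(3/11)(8/11)(8/11)(3/11) = 0.028612.
Weighting by the prior gives 1/4 · 0.03125 = 0.0078125, 1/4 · 0.00512 = 0.00128, 1/4 · 0.016461 = 0.0041152, 1/4 · 0.028612 = 0.007153; summing to 0.020361.
By Bayes' rule, P(bowl B | data) = (0.00128) / (0.020361) = 0.062866.

0.0629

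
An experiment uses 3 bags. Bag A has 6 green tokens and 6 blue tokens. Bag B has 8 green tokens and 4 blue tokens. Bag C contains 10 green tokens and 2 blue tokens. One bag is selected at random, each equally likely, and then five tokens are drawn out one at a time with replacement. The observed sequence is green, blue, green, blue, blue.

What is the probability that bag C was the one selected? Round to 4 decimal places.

For each hypothesis, P(data | H) works out to: P(data | bag A) = (6/12)(6/12)(6/12)(6/12)(6/12) = 0.03125; P(data | bag B) = (8/12)(4/12)(8/12)(4/12)(4/12) = 0.016461; P(data | bag C) = (10/12)(2/12)(10/12)(2/12)(2/12) = 0.003215.
Multiplying each by its prior: 1/3 · 0.03125 = 0.010417, 1/3 · 0.016461 = 0.005487, 1/3 · 0.003215 = 0.0010717; these sum to 0.016975.
By Bayes' rule, P(bag C | data) = (0.0010717) / (0.016975) = 0.063131.

0.0631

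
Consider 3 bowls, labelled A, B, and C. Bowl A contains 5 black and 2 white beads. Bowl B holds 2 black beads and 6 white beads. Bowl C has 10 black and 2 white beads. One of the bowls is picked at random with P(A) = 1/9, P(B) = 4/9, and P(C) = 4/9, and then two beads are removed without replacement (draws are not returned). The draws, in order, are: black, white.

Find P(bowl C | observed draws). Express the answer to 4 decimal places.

For each hypothesis, P(data | H) works out to: P(data | bowl A) = (5/7)(2/6) = 5/21; P(data | bowl B) = (2/8)(6/7) = 3/14; P(data | bowl C) = (10/12)(2/11) = 5/33.
Multiplying each by its prior: 1/9 · 5/21 = 5/189, 4/9 · 3/14 = 2/21, 4/9 · 5/33 = 20/297; summing to 131/693.
Hence P(bowl C | data) = (20/297) / (131/693) = 140/393.

0.3562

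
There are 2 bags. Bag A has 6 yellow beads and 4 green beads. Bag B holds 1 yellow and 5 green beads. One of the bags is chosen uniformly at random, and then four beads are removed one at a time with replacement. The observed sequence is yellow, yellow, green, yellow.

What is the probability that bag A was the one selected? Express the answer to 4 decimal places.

The likelihood of the observed sequence under each hypothesis: P(data | bag A) = (6/10)(6/10)(4/10)(6/10) = 0.0864; P(data | bag B) = (1/6)(1/6)(5/6)(1/6) = 0.003858.
The prior-weighted likelihoods are 1/2 · 0.0864 = 0.0432, 1/2 · 0.003858 = 0.001929; these sum to 0.045129.
Therefore the posterior P(bag A | data) = (0.0432) / (0.045129) = 0.95726.

0.9573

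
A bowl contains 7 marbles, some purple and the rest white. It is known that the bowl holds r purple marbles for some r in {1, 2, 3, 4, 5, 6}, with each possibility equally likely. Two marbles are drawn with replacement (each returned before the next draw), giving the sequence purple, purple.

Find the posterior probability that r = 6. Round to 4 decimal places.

0.3956

Compute the likelihood of the observed sequence for each case: P(data | r = 1) = (1/7)(1/7) = 1/49; P(data | r = 2) = (2/7)(2/7) = 4/49; P(data | r = 3) = (3/7)(3/7) = 9/49; P(data | r = 4) = (4/7)(4/7) = 16/49; P(data | r = 5) = (5/7)(5/7) = 25/49; P(data | r = 6) = (6/7)(6/7) = 36/49.
Multiplying each by its prior: 1/6 · 1/49 = 1/294, 1/6 · 4/49 = 2/147, 1/6 · 9/49 = 3/98, 1/6 · 16/49 = 8/147, 1/6 · 25/49 = 25/294, 1/6 · 36/49 = 6/49; with total 13/42.
By Bayes' rule, P(r = 6 | data) = (6/49) / (13/42) = 36/91.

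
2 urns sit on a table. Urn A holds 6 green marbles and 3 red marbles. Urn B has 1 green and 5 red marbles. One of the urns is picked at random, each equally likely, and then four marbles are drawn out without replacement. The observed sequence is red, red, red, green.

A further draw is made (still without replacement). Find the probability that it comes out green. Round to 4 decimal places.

For each hypothesis, P(data | H) works out to: P(data | urn A) = (3/9)(2/8)(1/7)(6/6) = 1/84; P(data | urn B) = (5/6)(4/5)(3/4)(1/3) = 1/6.
The prior-weighted likelihoods are 1/2 · 1/84 = 1/168, 1/2 · 1/6 = 1/12; summing to 5/56.
Dividing through by the total gives posterior P(urn A | data) = 1/15, P(urn B | data) = 14/15.
So P(green next | data) = Σ P(green next | H) P(H | data) = (1)(1/15) + (0)(14/15) = 1/15.

0.0667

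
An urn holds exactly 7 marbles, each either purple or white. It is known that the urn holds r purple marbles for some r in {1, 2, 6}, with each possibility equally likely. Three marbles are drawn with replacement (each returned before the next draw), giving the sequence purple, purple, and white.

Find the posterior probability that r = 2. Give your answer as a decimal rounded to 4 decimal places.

0.3226

Compute the likelihood of the observed sequence for each case: P(data | r = 1) = (1/7)(1/7)(6/7) = 0.017493; P(data | r = 2) = (2/7)(2/7)(5/7) = 0.058309; P(data | r = 6) = (6/7)(6/7)(1/7) = 0.10496.
Multiplying each by its prior: 1/3 · 0.017493 = 0.0058309, 1/3 · 0.058309 = 0.019436, 1/3 · 0.10496 = 0.034985; with total 0.060253.
So P(r = 2 | data) = (0.019436) / (0.060253) = 0.32258.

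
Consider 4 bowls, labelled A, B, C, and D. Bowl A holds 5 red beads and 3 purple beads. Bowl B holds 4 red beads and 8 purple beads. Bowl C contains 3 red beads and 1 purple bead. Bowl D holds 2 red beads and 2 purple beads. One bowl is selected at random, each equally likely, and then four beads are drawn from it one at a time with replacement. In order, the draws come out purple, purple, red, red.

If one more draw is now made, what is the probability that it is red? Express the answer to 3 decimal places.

0.537

Under each hypothesis, the probability of the observed sequence is: P(data | bowl A) = (3/8)(3/8)(5/8)(5/8) = 0.054932; P(data | bowl B) = (8/12)(8/12)(4/12)(4/12) = 0.049383; P(data | bowl C) = (1/4)(1/4)(3/4)(3/4) = 0.035156; P(data | bowl D) = (2/4)(2/4)(2/4)(2/4) = 0.0625.
Weighting by the prior gives 1/4 · 0.054932 = 0.013733, 1/4 · 0.049383 = 0.012346, 1/4 · 0.035156 = 0.0087891, 1/4 · 0.0625 = 0.015625; with total 0.050493.
The posterior is then P(bowl A | data) = 0.27198, P(bowl B | data) = 0.2445, P(bowl C | data) = 0.17407, P(bowl D | data) = 0.30945.
The predictive probability is P(red next | data) = (5/8)(0.27198) + (1/3)(0.2445) + (3/4)(0.17407) + (1/2)(0.30945) = 0.53676.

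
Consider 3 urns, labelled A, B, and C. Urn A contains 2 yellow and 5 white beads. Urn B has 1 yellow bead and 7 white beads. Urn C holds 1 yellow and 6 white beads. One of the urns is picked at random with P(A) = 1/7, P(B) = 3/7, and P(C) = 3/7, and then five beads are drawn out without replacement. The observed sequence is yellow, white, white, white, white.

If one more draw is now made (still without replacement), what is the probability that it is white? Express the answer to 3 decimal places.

0.947

Under each hypothesis, the probability of the observed sequence is: P(data | urn A) = (2/7)(5/6)(4/5)(3/4)(2/3) = 0.095238; P(data | urn B) = (1/8)(7/7)(6/6)(5/5)(4/4) = 0.125; P(data | urn C) = (1/7)(6/6)(5/5)(4/4)(3/3) = 0.14286.
The prior-weighted likelihoods are 1/7 · 0.095238 = 0.013605, 3/7 · 0.125 = 0.053571, 3/7 · 0.14286 = 0.061224; these sum to 0.1284.
Normalising, the posterior is P(urn A | data) = 0.10596, P(urn B | data) = 0.41722, P(urn C | data) = 0.47682.
The predictive probability is P(white next | data) = (1/2)(0.10596) + (1)(0.41722) + (1)(0.47682) = 0.94702.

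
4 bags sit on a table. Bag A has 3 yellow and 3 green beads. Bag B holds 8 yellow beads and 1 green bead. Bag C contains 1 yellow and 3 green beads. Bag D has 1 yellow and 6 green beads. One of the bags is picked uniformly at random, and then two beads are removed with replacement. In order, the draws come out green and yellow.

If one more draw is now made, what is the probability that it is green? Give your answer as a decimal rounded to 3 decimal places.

0.579

Compute the likelihood of the observed sequence for each case: P(data | bag A) = (3/6)(3/6) = 0.25; P(data | bag B) = (1/9)(8/9) = 0.098765; P(data | bag C) = (3/4)(1/4) = 0.1875; P(data | bag D) = (6/7)(1/7) = 0.12245.
Multiplying each by its prior: 1/4 · 0.25 = 0.0625, 1/4 · 0.098765 = 0.024691, 1/4 · 0.1875 = 0.046875, 1/4 · 0.12245 = 0.030612; with total 0.16468.
Normalising, the posterior is P(bag A | data) = 0.37953, P(bag B | data) = 0.14994, P(bag C | data) = 0.28465, P(bag D | data) = 0.18589.
The predictive probability is P(green next | data) = (1/2)(0.37953) + (1/9)(0.14994) + (3/4)(0.28465) + (6/7)(0.18589) = 0.57924.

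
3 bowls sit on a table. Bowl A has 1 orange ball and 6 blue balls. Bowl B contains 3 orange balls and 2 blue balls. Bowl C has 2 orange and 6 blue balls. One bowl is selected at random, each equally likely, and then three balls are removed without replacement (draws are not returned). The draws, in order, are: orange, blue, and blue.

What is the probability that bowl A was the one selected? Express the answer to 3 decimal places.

0.339

For each hypothesis, P(data | H) works out to: P(data | bowl A) = (1/7)(6/6)(5/5) = 1/7; P(data | bowl B) = (3/5)(2/4)(1/3) = 1/10; P(data | bowl C) = (2/8)(6/7)(5/6) = 5/28.
The prior-weighted likelihoods are 1/3 · 1/7 = 1/21, 1/3 · 1/10 = 1/30, 1/3 · 5/28 = 5/84; these sum to 59/420.
Therefore the posterior P(bowl A | data) = (1/21) / (59/420) = 20/59.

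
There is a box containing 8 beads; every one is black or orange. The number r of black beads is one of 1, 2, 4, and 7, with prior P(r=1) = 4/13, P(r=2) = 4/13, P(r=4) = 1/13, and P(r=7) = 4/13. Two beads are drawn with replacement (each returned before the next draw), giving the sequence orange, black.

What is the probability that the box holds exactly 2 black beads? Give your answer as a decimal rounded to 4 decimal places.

Under each hypothesis, the probability of the observed sequence is: P(data | r = 1) = (7/8)(1/8) = 7/64; P(data | r = 2) = (6/8)(2/8) = 3/16; P(data | r = 4) = (4/8)(4/8) = 1/4; P(data | r = 7) = (1/8)(7/8) = 7/64.
Weighting by the prior gives 4/13 · 7/64 = 7/208, 4/13 · 3/16 = 3/52, 1/13 · 1/4 = 1/52, 4/13 · 7/64 = 7/208; these sum to 15/104.
Hence P(r = 2 | data) = (3/52) / (15/104) = 2/5.

0.4000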